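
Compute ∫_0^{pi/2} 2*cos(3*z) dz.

-2/3

An antiderivative is F(z) = 2*sin(3*z)/3.
Then F(pi/2) - F(0) = (-2/3) - (0) = -2/3.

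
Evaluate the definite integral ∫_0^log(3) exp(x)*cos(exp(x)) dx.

Let u = exp(x), so du = exp(x) dx. When x = 0, u = 1; when x = log(3), u = 3.
The integral becomes ∫ cos(u) du from 1 to 3, with antiderivative sin(u).
Back in x: F(x) = sin(exp(x)).
Then F(log(3)) - F(0) = (sin(3)) - (sin(1)) = -sin(1) + sin(3).

-sin(1) + sin(3)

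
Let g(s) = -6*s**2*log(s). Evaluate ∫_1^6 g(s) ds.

-432*log(3) - 432*log(2) + 430/3

Integrate by parts once (u = ln s, dv = -6*s**2 ds).
An antiderivative is F(s) = -2*s**3*(3*log(s) - 1)/3.
Then F(6) - F(1) = (-432*log(3) - 432*log(2) + 144) - (2/3) = -432*log(3) - 432*log(2) + 430/3.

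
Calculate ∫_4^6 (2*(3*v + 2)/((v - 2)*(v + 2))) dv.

Factor the denominator: v**2 - 4 = (v + 2)(v - 2).
Partial fractions: 2*(3*v + 2)/((v - 2)*(v + 2)) = 2/(v + 2) + 4/(v - 2).
An antiderivative is F(v) = 4*log(v - 2) + 2*log(v + 2).
Then F(6) - F(4) = (14*log(2)) - (2*log(3) + 6*log(2)) = -2*log(3) + 8*log(2).

-2*log(3) + 8*log(2)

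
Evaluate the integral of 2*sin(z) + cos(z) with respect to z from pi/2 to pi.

1

An antiderivative is F(z) = sin(z) - 2*cos(z).
Then F(pi) - F(pi/2) = (2) - (1) = 1.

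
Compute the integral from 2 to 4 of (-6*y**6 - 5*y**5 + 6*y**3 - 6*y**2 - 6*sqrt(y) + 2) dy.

-119516/7 + 8*sqrt(2)

By the power rule, an antiderivative is F(y) = -6*y**7/7 - 5*y**6/6 + 3*y**4/2 - 4*y**(3/2) - 2*y**3 + 2*y.
Then F(4) - F(2) = (-361720/21) - (-3172/21 - 8*sqrt(2)) = -119516/7 + 8*sqrt(2).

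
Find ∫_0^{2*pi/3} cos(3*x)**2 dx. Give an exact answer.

Use the identity cos^2(3*x) = (1 + cos(6*x))/2.
An antiderivative is F(x) = x/2 + sin(6*x)/12.
Then F(2*pi/3) - F(0) = (pi/3) - (0) = pi/3.

pi/3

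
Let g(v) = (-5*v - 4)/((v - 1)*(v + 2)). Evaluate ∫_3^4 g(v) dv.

Factor the denominator: v**2 + v - 2 = (v + 2)(v - 1).
Partial fractions: (-5*v - 4)/((v - 1)*(v + 2)) = -2/(v + 2) - 3/(v - 1).
An antiderivative is F(v) = -3*log(v - 1) - 2*log(v + 2).
Then F(4) - F(3) = (-5*log(3) - 2*log(2)) - (-2*log(5) - 3*log(2)) = -5*log(3) + log(2) + 2*log(5).

-5*log(3) + log(2) + 2*log(5)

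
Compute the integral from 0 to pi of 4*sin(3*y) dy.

8/3

An antiderivative is F(y) = -4*cos(3*y)/3.
Then F(pi) - F(0) = (4/3) - (-4/3) = 8/3.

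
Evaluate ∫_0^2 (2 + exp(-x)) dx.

5 - exp(-2)

An antiderivative is F(x) = 2*x - exp(-x).
Then F(2) - F(0) = (4 - exp(-2)) - (-1) = 5 - exp(-2).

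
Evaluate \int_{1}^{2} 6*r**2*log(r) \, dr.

Integrate by parts once (u = ln r, dv = 6*r**2 dr).
An antiderivative is F(r) = 2*r**3*(3*log(r) - 1)/3.
Then F(2) - F(1) = (-16/3 + 16*log(2)) - (-2/3) = -14/3 + 16*log(2).

-14/3 + 16*log(2)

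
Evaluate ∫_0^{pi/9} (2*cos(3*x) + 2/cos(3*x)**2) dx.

An antiderivative is F(x) = 2*sin(3*x)/3 + 2*tan(3*x)/3.
Then F(pi/9) - F(0) = (sqrt(3)) - (0) = sqrt(3).

sqrt(3)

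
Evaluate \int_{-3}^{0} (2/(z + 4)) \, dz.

An antiderivative is F(z) = 2*log(z + 4).
Then F(0) - F(-3) = (log(16)) - (0) = log(16).

log(16)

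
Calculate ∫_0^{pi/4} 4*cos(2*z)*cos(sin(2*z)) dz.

2*sin(1)

Let u = sin(2*z), so du = 2*cos(2*z) dz. When z = 0, u = 0; when z = pi/4, u = 1.
The integral becomes 2·∫ cos(u) du from 0 to 1, with antiderivative 2*sin(u).
Back in z: F(z) = 2*sin(sin(2*z)).
Then F(pi/4) - F(0) = (2*sin(1)) - (0) = 2*sin(1).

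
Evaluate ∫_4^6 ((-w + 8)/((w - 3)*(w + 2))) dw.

log(27/16)

Factor the denominator: w**2 - w - 6 = (w + 2)(w - 3).
Partial fractions: (-w + 8)/((w - 3)*(w + 2)) = -2/(w + 2) + 1/(w - 3).
An antiderivative is F(w) = log(w - 3) - 2*log(w + 2).
Then F(6) - F(4) = (log(3/64)) - (-log(36)) = log(27/16).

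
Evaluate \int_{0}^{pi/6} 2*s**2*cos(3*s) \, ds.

Integrate by parts twice (u = s^2, dv = 2*cos(3*s) ds).
An antiderivative is F(s) = 2*s**2*sin(3*s)/3 + 4*s*cos(3*s)/9 - 4*sin(3*s)/27.
Then F(pi/6) - F(0) = (-4/27 + pi**2/54) - (0) = -4/27 + pi**2/54.

-4/27 + pi**2/54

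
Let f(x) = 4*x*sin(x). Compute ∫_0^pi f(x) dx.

Integrate by parts once (u = x, dv = 4*sin(x) dx).
An antiderivative is F(x) = -4*x*cos(x) + 4*sin(x).
Then F(pi) - F(0) = (4*pi) - (0) = 4*pi.

4*pi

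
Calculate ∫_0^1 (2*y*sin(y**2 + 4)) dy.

cos(4) - cos(5)

Let u = y**2 + 4, so du = 2*y dy. When y = 0, u = 4; when y = 1, u = 5.
The integral becomes ∫ sin(u) du from 4 to 5, with antiderivative -cos(u).
Back in y: F(y) = -cos(y**2 + 4).
Then F(1) - F(0) = (-cos(5)) - (-cos(4)) = cos(4) - cos(5).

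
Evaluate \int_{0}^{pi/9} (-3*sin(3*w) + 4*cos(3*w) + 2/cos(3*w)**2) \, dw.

-1/2 + 4*sqrt(3)/3

An antiderivative is F(w) = 4*sin(3*w)/3 + cos(3*w) + 2*tan(3*w)/3.
Then F(pi/9) - F(0) = (1/2 + 4*sqrt(3)/3) - (1) = -1/2 + 4*sqrt(3)/3.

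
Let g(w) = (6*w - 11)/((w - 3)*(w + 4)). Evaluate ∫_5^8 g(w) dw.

-5*log(3) + log(5) + 9*log(2)

Factor the denominator: w**2 + w - 12 = (w + 4)(w - 3).
Partial fractions: (6*w - 11)/((w - 3)*(w + 4)) = 5/(w + 4) + 1/(w - 3).
An antiderivative is F(w) = log(w - 3) + 5*log(w + 4).
Then F(8) - F(5) = (log(5) + 5*log(3) + 10*log(2)) - (log(2) + 10*log(3)) = -5*log(3) + log(5) + 9*log(2).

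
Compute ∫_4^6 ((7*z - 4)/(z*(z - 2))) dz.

Factor the denominator: z**2 - 2*z = z(z - 2).
Partial fractions: (7*z - 4)/(z*(z - 2)) = 2/z + 5/(z - 2).
An antiderivative is F(z) = 2*log(z) + 5*log(z - 2).
Then F(6) - F(4) = (2*log(3) + 12*log(2)) - (9*log(2)) = log(72).

log(72)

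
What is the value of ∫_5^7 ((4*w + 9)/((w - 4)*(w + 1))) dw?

Factor the denominator: w**2 - 3*w - 4 = (w + 1)(w - 4).
Partial fractions: (4*w + 9)/((w - 4)*(w + 1)) = -1/(w + 1) + 5/(w - 4).
An antiderivative is F(w) = 5*log(w - 4) - log(w + 1).
Then F(7) - F(5) = (-3*log(2) + 5*log(3)) - (-log(6)) = -2*log(2) + 6*log(3).

-2*log(2) + 6*log(3)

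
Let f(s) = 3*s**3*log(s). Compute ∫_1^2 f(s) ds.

Integrate by parts once (u = ln s, dv = 3*s**3 ds).
An antiderivative is F(s) = 3*s**4*(4*log(s) - 1)/16.
Then F(2) - F(1) = (-3 + 12*log(2)) - (-3/16) = -45/16 + 12*log(2).

-45/16 + 12*log(2)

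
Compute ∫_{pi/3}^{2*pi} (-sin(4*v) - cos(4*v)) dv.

3/8 - sqrt(3)/8

An antiderivative is F(v) = -sin(4*v)/4 + cos(4*v)/4.
Then F(2*pi) - F(pi/3) = (1/4) - (-1/8 + sqrt(3)/8) = 3/8 - sqrt(3)/8.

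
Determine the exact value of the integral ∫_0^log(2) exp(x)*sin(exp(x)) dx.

Let u = exp(x), so du = exp(x) dx. When x = 0, u = 1; when x = log(2), u = 2.
The integral becomes ∫ sin(u) du from 1 to 2, with antiderivative -cos(u).
Back in x: F(x) = -cos(exp(x)).
Then F(log(2)) - F(0) = (-cos(2)) - (-cos(1)) = -cos(2) + cos(1).

-cos(2) + cos(1)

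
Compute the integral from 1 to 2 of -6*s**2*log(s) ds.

Integrate by parts once (u = ln s, dv = -6*s**2 ds).
An antiderivative is F(s) = -2*s**3*(3*log(s) - 1)/3.
Then F(2) - F(1) = (16/3 - 16*log(2)) - (2/3) = 14/3 - 16*log(2).

14/3 - 16*log(2)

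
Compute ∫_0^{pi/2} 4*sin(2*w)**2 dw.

Use the identity sin^2(2*w) = (1 - cos(4*w))/2.
An antiderivative is F(w) = 2*w - sin(4*w)/2.
Then F(pi/2) - F(0) = (pi) - (0) = pi.

pi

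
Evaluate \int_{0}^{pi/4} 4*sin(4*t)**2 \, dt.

Use the identity sin^2(4*t) = (1 - cos(8*t))/2.
An antiderivative is F(t) = 2*t - sin(8*t)/4.
Then F(pi/4) - F(0) = (pi/2) - (0) = pi/2.

pi/2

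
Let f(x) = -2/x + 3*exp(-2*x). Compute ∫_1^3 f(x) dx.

-2*log(3) - 3*exp(-6)/2 + 3*exp(-2)/2

An antiderivative is F(x) = -2*log(x) - 3*exp(-2*x)/2.
Then F(3) - F(1) = (-2*log(3) - 3*exp(-6)/2) - (-3*exp(-2)/2) = -2*log(3) - 3*exp(-6)/2 + 3*exp(-2)/2.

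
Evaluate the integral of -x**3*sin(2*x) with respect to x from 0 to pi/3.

Integrate by parts 3 times (u = x^3, dv = -sin(2*x) dx).
An antiderivative is F(x) = x**3*cos(2*x)/2 - 3*x**2*sin(2*x)/4 - 3*x*cos(2*x)/4 + 3*sin(2*x)/8.
Then F(pi/3) - F(0) = (-sqrt(3)*pi**2/24 - pi**3/108 + 3*sqrt(3)/16 + pi/8) - (0) = -sqrt(3)*pi**2/24 - pi**3/108 + 3*sqrt(3)/16 + pi/8.

-sqrt(3)*pi**2/24 - pi**3/108 + 3*sqrt(3)/16 + pi/8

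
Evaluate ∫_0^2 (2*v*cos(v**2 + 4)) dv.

-sin(4) + sin(8)

Let u = v**2 + 4, so du = 2*v dv. When v = 0, u = 4; when v = 2, u = 8.
The integral becomes ∫ cos(u) du from 4 to 8, with antiderivative sin(u).
Back in v: F(v) = sin(v**2 + 4).
Then F(2) - F(0) = (sin(8)) - (sin(4)) = -sin(4) + sin(8).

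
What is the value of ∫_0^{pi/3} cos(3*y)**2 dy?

Use the identity cos^2(3*y) = (1 + cos(6*y))/2.
An antiderivative is F(y) = y/2 + sin(6*y)/12.
Then F(pi/3) - F(0) = (pi/6) - (0) = pi/6.

pi/6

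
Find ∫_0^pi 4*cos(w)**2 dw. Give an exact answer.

2*pi

Use the identity cos^2(w) = (1 + cos(2*w))/2.
An antiderivative is F(w) = 2*w + sin(2*w).
Then F(pi) - F(0) = (2*pi) - (0) = 2*pi.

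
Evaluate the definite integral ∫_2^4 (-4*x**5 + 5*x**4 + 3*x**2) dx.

By the power rule, an antiderivative is F(x) = -2*x**6/3 + x**5 + x**3.
Then F(4) - F(2) = (-4928/3) - (-8/3) = -1640.

-1640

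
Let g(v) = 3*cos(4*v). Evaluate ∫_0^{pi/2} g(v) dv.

An antiderivative is F(v) = 3*sin(4*v)/4.
Then F(pi/2) - F(0) = (0) - (0) = 0.

0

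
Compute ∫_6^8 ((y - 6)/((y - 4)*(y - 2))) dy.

log(9/8)

Factor the denominator: y**2 - 6*y + 8 = (y - 2)(y - 4).
Partial fractions: (y - 6)/((y - 4)*(y - 2)) = 2/(y - 2) - 1/(y - 4).
An antiderivative is F(y) = -log(y - 4) + 2*log(y - 2).
Then F(8) - F(6) = (log(9)) - (log(8)) = log(9/8).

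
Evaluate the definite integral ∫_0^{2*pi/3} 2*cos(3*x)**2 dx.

2*pi/3

Use the identity cos^2(3*x) = (1 + cos(6*x))/2.
An antiderivative is F(x) = x + sin(6*x)/6.
Then F(2*pi/3) - F(0) = (2*pi/3) - (0) = 2*pi/3.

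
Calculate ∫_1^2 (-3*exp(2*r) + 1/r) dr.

-3*exp(4)/2 + log(2) + 3*exp(2)/2

An antiderivative is F(r) = -3*exp(2*r)/2 + log(r).
Then F(2) - F(1) = (-3*exp(4)/2 + log(2)) - (-3*exp(2)/2) = -3*exp(4)/2 + log(2) + 3*exp(2)/2.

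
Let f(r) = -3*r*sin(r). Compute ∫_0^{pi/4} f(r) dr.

3*sqrt(2)*(-4 + pi)/8

Integrate by parts once (u = r, dv = -3*sin(r) dr).
An antiderivative is F(r) = 3*r*cos(r) - 3*sin(r).
Then F(pi/4) - F(0) = (3*sqrt(2)*(-4 + pi)/8) - (0) = 3*sqrt(2)*(-4 + pi)/8.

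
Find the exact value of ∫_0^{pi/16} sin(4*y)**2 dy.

Use the identity sin^2(4*y) = (1 - cos(8*y))/2.
An antiderivative is F(y) = y/2 - sin(8*y)/16.
Then F(pi/16) - F(0) = (-1/16 + pi/32) - (0) = -1/16 + pi/32.

-1/16 + pi/32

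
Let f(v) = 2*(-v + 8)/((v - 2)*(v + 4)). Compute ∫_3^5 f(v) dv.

-6*log(3) + 4*log(7)

Factor the denominator: v**2 + 2*v - 8 = (v + 4)(v - 2).
Partial fractions: 2*(-v + 8)/((v - 2)*(v + 4)) = -4/(v + 4) + 2/(v - 2).
An antiderivative is F(v) = 2*log(v - 2) - 4*log(v + 4).
Then F(5) - F(3) = (-6*log(3)) - (-4*log(7)) = -6*log(3) + 4*log(7).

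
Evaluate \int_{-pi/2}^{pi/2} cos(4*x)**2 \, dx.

pi/2

Use the identity cos^2(4*x) = (1 + cos(8*x))/2.
An antiderivative is F(x) = x/2 + sin(8*x)/16.
Then F(pi/2) - F(-pi/2) = (pi/4) - (-pi/4) = pi/2.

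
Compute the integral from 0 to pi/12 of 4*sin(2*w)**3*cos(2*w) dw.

Let u = sin(2*w), so du = 2*cos(2*w) dw. When w = 0, u = 0; when w = pi/12, u = 1/2.
The integral becomes 2·∫ u**3 du from 0 to 1/2, with antiderivative u**4/2.
Back in w: F(w) = sin(2*w)**4/2.
Then F(pi/12) - F(0) = (1/32) - (0) = 1/32.

1/32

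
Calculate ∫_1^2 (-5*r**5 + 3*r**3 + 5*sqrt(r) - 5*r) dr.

By the power rule, an antiderivative is F(r) = -5*r**6/6 + 3*r**4/4 + 10*r**(3/2)/3 - 5*r**2/2.
Then F(2) - F(1) = (-154/3 + 20*sqrt(2)/3) - (3/4) = -625/12 + 20*sqrt(2)/3.

-625/12 + 20*sqrt(2)/3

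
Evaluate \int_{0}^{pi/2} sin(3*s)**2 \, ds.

Use the identity sin^2(3*s) = (1 - cos(6*s))/2.
An antiderivative is F(s) = s/2 - sin(6*s)/12.
Then F(pi/2) - F(0) = (pi/4) - (0) = pi/4.

pi/4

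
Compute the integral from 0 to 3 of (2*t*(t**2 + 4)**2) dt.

Let u = t**2 + 4, so du = 2*t dt. When t = 0, u = 4; when t = 3, u = 13.
The integral becomes ∫ u**2 du from 4 to 13, with antiderivative u**3/3.
Back in t: F(t) = (t**2 + 4)**3/3.
Then F(3) - F(0) = (2197/3) - (64/3) = 711.

711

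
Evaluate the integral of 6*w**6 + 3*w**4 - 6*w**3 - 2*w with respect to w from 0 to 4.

499024/35

By the power rule, an antiderivative is F(w) = 6*w**7/7 + 3*w**5/5 - 3*w**4/2 - w**2.
Then F(4) - F(0) = (499024/35) - (0) = 499024/35.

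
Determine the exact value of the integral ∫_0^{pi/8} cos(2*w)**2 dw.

1/8 + pi/16

Use the identity cos^2(2*w) = (1 + cos(4*w))/2.
An antiderivative is F(w) = w/2 + sin(4*w)/8.
Then F(pi/8) - F(0) = (1/8 + pi/16) - (0) = 1/8 + pi/16.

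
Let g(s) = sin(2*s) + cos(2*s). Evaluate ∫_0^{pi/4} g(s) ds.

1

An antiderivative is F(s) = sin(2*s)/2 - cos(2*s)/2.
Then F(pi/4) - F(0) = (1/2) - (-1/2) = 1.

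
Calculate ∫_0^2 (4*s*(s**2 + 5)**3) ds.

2968

Let u = s**2 + 5, so du = 2*s ds. When s = 0, u = 5; when s = 2, u = 9.
The integral becomes 2·∫ u**3 du from 5 to 9, with antiderivative u**4/2.
Back in s: F(s) = (s**2 + 5)**4/2.
Then F(2) - F(0) = (6561/2) - (625/2) = 2968.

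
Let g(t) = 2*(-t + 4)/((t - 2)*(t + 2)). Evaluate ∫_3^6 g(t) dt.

-7*log(2) + 3*log(5)

Factor the denominator: t**2 - 4 = (t + 2)(t - 2).
Partial fractions: 2*(-t + 4)/((t - 2)*(t + 2)) = -3/(t + 2) + 1/(t - 2).
An antiderivative is F(t) = log(t - 2) - 3*log(t + 2).
Then F(6) - F(3) = (-7*log(2)) - (-3*log(5)) = -7*log(2) + 3*log(5).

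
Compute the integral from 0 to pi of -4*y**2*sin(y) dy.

Integrate by parts twice (u = y^2, dv = -4*sin(y) dy).
An antiderivative is F(y) = 4*y**2*cos(y) - 8*y*sin(y) - 8*cos(y).
Then F(pi) - F(0) = (8 - 4*pi**2) - (-8) = 16 - 4*pi**2.

16 - 4*pi**2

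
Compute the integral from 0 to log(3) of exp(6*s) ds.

Let u = exp(s), so du = exp(s) ds. When s = 0, u = 1; when s = log(3), u = 3.
The integral becomes ∫ u**5 du from 1 to 3, with antiderivative u**6/6.
Back in s: F(s) = exp(6*s)/6.
Then F(log(3)) - F(0) = (243/2) - (1/6) = 364/3.

364/3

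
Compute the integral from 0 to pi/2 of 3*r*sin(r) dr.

Integrate by parts once (u = r, dv = 3*sin(r) dr).
An antiderivative is F(r) = -3*r*cos(r) + 3*sin(r).
Then F(pi/2) - F(0) = (3) - (0) = 3.

3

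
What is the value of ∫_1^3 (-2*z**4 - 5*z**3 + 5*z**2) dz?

-2302/15

By the power rule, an antiderivative is F(z) = -2*z**5/5 - 5*z**4/4 + 5*z**3/3.
Then F(3) - F(1) = (-3069/20) - (1/60) = -2302/15.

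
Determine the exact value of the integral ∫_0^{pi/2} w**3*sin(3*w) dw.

2/27 - pi**2/12

Integrate by parts 3 times (u = w^3, dv = sin(3*w) dw).
An antiderivative is F(w) = -w**3*cos(3*w)/3 + w**2*sin(3*w)/3 + 2*w*cos(3*w)/9 - 2*sin(3*w)/27.
Then F(pi/2) - F(0) = (2/27 - pi**2/12) - (0) = 2/27 - pi**2/12.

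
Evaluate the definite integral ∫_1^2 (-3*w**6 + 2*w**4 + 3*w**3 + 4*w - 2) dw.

-3749/140

By the power rule, an antiderivative is F(w) = -3*w**7/7 + 2*w**5/5 + 3*w**4/4 + 2*w**2 - 2*w.
Then F(2) - F(1) = (-912/35) - (101/140) = -3749/140.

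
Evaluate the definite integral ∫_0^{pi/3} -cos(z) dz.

-sqrt(3)/2

An antiderivative is F(z) = -sin(z).
Then F(pi/3) - F(0) = (-sqrt(3)/2) - (0) = -sqrt(3)/2.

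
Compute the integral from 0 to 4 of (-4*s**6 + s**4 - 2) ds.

-320792/35

By the power rule, an antiderivative is F(s) = -4*s**7/7 + s**5/5 - 2*s.
Then F(4) - F(0) = (-320792/35) - (0) = -320792/35.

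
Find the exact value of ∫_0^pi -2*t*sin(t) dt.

-2*pi

Integrate by parts once (u = t, dv = -2*sin(t) dt).
An antiderivative is F(t) = 2*t*cos(t) - 2*sin(t).
Then F(pi) - F(0) = (-2*pi) - (0) = -2*pi.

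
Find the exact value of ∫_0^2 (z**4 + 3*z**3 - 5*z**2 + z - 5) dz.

By the power rule, an antiderivative is F(z) = z**5/5 + 3*z**4/4 - 5*z**3/3 + z**2/2 - 5*z.
Then F(2) - F(0) = (-44/15) - (0) = -44/15.

-44/15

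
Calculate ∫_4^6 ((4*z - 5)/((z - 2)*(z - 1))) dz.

Factor the denominator: z**2 - 3*z + 2 = (z - 1)(z - 2).
Partial fractions: (4*z - 5)/((z - 2)*(z - 1)) = 1/(z - 1) + 3/(z - 2).
An antiderivative is F(z) = 3*log(z - 2) + log(z - 1).
Then F(6) - F(4) = (log(5) + 6*log(2)) - (log(24)) = log(40/3).

log(40/3)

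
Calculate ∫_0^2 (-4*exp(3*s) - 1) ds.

An antiderivative is F(s) = -4*exp(3*s)/3 - s.
Then F(2) - F(0) = (-4*exp(6)/3 - 2) - (-4/3) = -4*exp(6)/3 - 2/3.

-4*exp(6)/3 - 2/3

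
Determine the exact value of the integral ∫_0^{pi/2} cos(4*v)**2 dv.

pi/4

Use the identity cos^2(4*v) = (1 + cos(8*v))/2.
An antiderivative is F(v) = v/2 + sin(8*v)/16.
Then F(pi/2) - F(0) = (pi/4) - (0) = pi/4.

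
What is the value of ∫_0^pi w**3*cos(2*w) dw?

Integrate by parts 3 times (u = w^3, dv = cos(2*w) dw).
An antiderivative is F(w) = w**3*sin(2*w)/2 + 3*w**2*cos(2*w)/4 - 3*w*sin(2*w)/4 - 3*cos(2*w)/8.
Then F(pi) - F(0) = (-3/8 + 3*pi**2/4) - (-3/8) = 3*pi**2/4.

3*pi**2/4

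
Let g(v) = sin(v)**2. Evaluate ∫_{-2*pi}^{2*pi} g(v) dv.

Use the identity sin^2(v) = (1 - cos(2*v))/2.
An antiderivative is F(v) = v/2 - sin(2*v)/4.
Then F(2*pi) - F(-2*pi) = (pi) - (-pi) = 2*pi.

2*pi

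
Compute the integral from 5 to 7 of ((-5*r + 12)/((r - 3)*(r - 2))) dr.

-2*log(5) - 3*log(2) + 2*log(3)

Factor the denominator: r**2 - 5*r + 6 = (r - 2)(r - 3).
Partial fractions: (-5*r + 12)/((r - 3)*(r - 2)) = -2/(r - 2) - 3/(r - 3).
An antiderivative is F(r) = -3*log(r - 3) - 2*log(r - 2).
Then F(7) - F(5) = (-6*log(2) - 2*log(5)) - (-log(72)) = -2*log(5) - 3*log(2) + 2*log(3).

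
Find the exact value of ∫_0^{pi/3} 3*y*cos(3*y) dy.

Integrate by parts once (u = y, dv = 3*cos(3*y) dy).
An antiderivative is F(y) = y*sin(3*y) + cos(3*y)/3.
Then F(pi/3) - F(0) = (-1/3) - (1/3) = -2/3.

-2/3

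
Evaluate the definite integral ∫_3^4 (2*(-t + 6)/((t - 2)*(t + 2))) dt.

-4*log(3) - 2*log(2) + 4*log(5)

Factor the denominator: t**2 - 4 = (t + 2)(t - 2).
Partial fractions: 2*(-t + 6)/((t - 2)*(t + 2)) = -4/(t + 2) + 2/(t - 2).
An antiderivative is F(t) = 2*log(t - 2) - 4*log(t + 2).
Then F(4) - F(3) = (-4*log(3) - 2*log(2)) - (-4*log(5)) = -4*log(3) - 2*log(2) + 4*log(5).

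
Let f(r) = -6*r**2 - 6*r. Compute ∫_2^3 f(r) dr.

By the power rule, an antiderivative is F(r) = -2*r**3 - 3*r**2.
Then F(3) - F(2) = (-81) - (-28) = -53.

-53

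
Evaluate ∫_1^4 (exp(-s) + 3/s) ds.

-exp(-4) + exp(-1) + 6*log(2)

An antiderivative is F(s) = 3*log(s) - exp(-s).
Then F(4) - F(1) = (-exp(-4) + 6*log(2)) - (-exp(-1)) = -exp(-4) + exp(-1) + 6*log(2).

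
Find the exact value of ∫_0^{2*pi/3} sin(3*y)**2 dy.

pi/3

Use the identity sin^2(3*y) = (1 - cos(6*y))/2.
An antiderivative is F(y) = y/2 - sin(6*y)/12.
Then F(2*pi/3) - F(0) = (pi/3) - (0) = pi/3.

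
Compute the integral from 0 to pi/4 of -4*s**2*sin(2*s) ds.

1 - pi/2

Integrate by parts twice (u = s^2, dv = -4*sin(2*s) ds).
An antiderivative is F(s) = 2*s**2*cos(2*s) - 2*s*sin(2*s) - cos(2*s).
Then F(pi/4) - F(0) = (-pi/2) - (-1) = 1 - pi/2.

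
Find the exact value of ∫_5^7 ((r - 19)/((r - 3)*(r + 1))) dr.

Factor the denominator: r**2 - 2*r - 3 = (r + 1)(r - 3).
Partial fractions: (r - 19)/((r - 3)*(r + 1)) = 5/(r + 1) - 4/(r - 3).
An antiderivative is F(r) = -4*log(r - 3) + 5*log(r + 1).
Then F(7) - F(5) = (7*log(2)) - (log(2) + 5*log(3)) = -5*log(3) + 6*log(2).

-5*log(3) + 6*log(2)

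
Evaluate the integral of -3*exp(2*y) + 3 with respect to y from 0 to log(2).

-9/2 + log(8)

An antiderivative is F(y) = -3*exp(2*y)/2 + 3*y.
Then F(log(2)) - F(0) = (-6 + 3*log(2)) - (-3/2) = -9/2 + log(8).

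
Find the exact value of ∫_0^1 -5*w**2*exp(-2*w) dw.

-5/4 + 25*exp(-2)/4

Integrate by parts twice (u = w^2, dv = -5*exp(-2*w) dw).
An antiderivative is F(w) = (10*w**2 + 10*w + 5)*exp(-2*w)/4.
Then F(1) - F(0) = (25*exp(-2)/4) - (5/4) = -5/4 + 25*exp(-2)/4.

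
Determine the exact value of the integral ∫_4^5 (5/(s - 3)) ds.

An antiderivative is F(s) = 5*log(s - 3).
Then F(5) - F(4) = (log(32)) - (0) = log(32).

log(32)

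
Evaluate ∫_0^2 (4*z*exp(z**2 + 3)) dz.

Let u = z**2 + 3, so du = 2*z dz. When z = 0, u = 3; when z = 2, u = 7.
The integral becomes 2·∫ exp(u) du from 3 to 7, with antiderivative 2*exp(u).
Back in z: F(z) = 2*exp(z**2 + 3).
Then F(2) - F(0) = (2*exp(7)) - (2*exp(3)) = -2*(1 - exp(4))*exp(3).

-2*(1 - exp(4))*exp(3)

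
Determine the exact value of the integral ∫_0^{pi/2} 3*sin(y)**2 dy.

3*pi/4

Use the identity sin^2(y) = (1 - cos(2*y))/2.
An antiderivative is F(y) = 3*y/2 - 3*sin(2*y)/4.
Then F(pi/2) - F(0) = (3*pi/4) - (0) = 3*pi/4.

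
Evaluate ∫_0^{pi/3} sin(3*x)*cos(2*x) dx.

Use the identity sin(3*x)cos(2*x) = [sin(5*x) + sin(x)]/2.
An antiderivative is F(x) = -cos(x)/2 - cos(5*x)/10.
Then F(pi/3) - F(0) = (-3/10) - (-3/5) = 3/10.

3/10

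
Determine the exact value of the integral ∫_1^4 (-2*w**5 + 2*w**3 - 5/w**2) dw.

-4965/4

By the power rule, an antiderivative is F(w) = -w**6/3 + w**4/2 + 5/w.
Then F(4) - F(1) = (-14833/12) - (31/6) = -4965/4.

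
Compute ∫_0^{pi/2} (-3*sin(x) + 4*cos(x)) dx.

1

An antiderivative is F(x) = 4*sin(x) + 3*cos(x).
Then F(pi/2) - F(0) = (4) - (3) = 1.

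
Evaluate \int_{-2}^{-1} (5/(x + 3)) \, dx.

An antiderivative is F(x) = 5*log(x + 3).
Then F(-1) - F(-2) = (log(32)) - (0) = log(32).

log(32)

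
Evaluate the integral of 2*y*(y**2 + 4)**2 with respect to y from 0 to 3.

711

Let u = y**2 + 4, so du = 2*y dy. When y = 0, u = 4; when y = 3, u = 13.
The integral becomes ∫ u**2 du from 4 to 13, with antiderivative u**3/3.
Back in y: F(y) = (y**2 + 4)**3/3.
Then F(3) - F(0) = (2197/3) - (64/3) = 711.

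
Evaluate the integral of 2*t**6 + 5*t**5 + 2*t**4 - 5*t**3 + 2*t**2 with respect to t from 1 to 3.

43588/35

By the power rule, an antiderivative is F(t) = 2*t**7/7 + 5*t**6/6 + 2*t**5/5 - 5*t**4/4 + 2*t**3/3.
Then F(3) - F(1) = (174483/140) - (131/140) = 43588/35.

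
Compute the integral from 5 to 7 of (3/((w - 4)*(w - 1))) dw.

log(2)

Factor the denominator: w**2 - 5*w + 4 = (w - 1)(w - 4).
Partial fractions: 3/((w - 4)*(w - 1)) = -1/(w - 1) + 1/(w - 4).
An antiderivative is F(w) = log(w - 4) - log(w - 1).
Then F(7) - F(5) = (-log(2)) - (-log(4)) = log(2).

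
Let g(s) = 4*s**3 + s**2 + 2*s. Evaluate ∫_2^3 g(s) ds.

By the power rule, an antiderivative is F(s) = s**4 + s**3/3 + s**2.
Then F(3) - F(2) = (99) - (68/3) = 229/3.

229/3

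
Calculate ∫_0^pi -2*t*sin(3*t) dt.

Integrate by parts once (u = t, dv = -2*sin(3*t) dt).
An antiderivative is F(t) = 2*t*cos(3*t)/3 - 2*sin(3*t)/9.
Then F(pi) - F(0) = (-2*pi/3) - (0) = -2*pi/3.

-2*pi/3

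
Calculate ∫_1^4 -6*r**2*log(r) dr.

Integrate by parts once (u = ln r, dv = -6*r**2 dr).
An antiderivative is F(r) = -2*r**3*(3*log(r) - 1)/3.
Then F(4) - F(1) = (128/3 - 256*log(2)) - (2/3) = 42 - 256*log(2).

42 - 256*log(2)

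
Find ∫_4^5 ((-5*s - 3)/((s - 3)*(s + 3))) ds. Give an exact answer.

-9*log(2) + 2*log(7)

Factor the denominator: s**2 - 9 = (s + 3)(s - 3).
Partial fractions: (-5*s - 3)/((s - 3)*(s + 3)) = -2/(s + 3) - 3/(s - 3).
An antiderivative is F(s) = -3*log(s - 3) - 2*log(s + 3).
Then F(5) - F(4) = (-9*log(2)) - (-log(49)) = -9*log(2) + 2*log(7).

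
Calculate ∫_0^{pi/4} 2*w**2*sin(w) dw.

-4 - sqrt(2)*pi**2/16 + sqrt(2)*pi/2 + 2*sqrt(2)

Integrate by parts twice (u = w^2, dv = 2*sin(w) dw).
An antiderivative is F(w) = -2*w**2*cos(w) + 4*w*sin(w) + 4*cos(w).
Then F(pi/4) - F(0) = (sqrt(2)*(-pi**2 + 8*pi + 32)/16) - (4) = -4 - sqrt(2)*pi**2/16 + sqrt(2)*pi/2 + 2*sqrt(2).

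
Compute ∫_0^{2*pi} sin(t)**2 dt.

pi

Use the identity sin^2(t) = (1 - cos(2*t))/2.
An antiderivative is F(t) = t/2 - sin(2*t)/4.
Then F(2*pi) - F(0) = (pi) - (0) = pi.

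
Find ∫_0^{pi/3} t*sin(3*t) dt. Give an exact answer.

Integrate by parts once (u = t, dv = sin(3*t) dt).
An antiderivative is F(t) = -t*cos(3*t)/3 + sin(3*t)/9.
Then F(pi/3) - F(0) = (pi/9) - (0) = pi/9.

pi/9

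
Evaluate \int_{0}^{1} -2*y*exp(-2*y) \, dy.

(3 - exp(2))*exp(-2)/2

Integrate by parts once (u = y, dv = -2*exp(-2*y) dy).
An antiderivative is F(y) = (2*y + 1)*exp(-2*y)/2.
Then F(1) - F(0) = (3*exp(-2)/2) - (1/2) = (3 - exp(2))*exp(-2)/2.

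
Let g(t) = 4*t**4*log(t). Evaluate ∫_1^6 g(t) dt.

Integrate by parts once (u = ln t, dv = 4*t**4 dt).
An antiderivative is F(t) = 4*t**5*(5*log(t) - 1)/25.
Then F(6) - F(1) = (-31104/25 + 31104*log(6)/5) - (-4/25) = -1244 + 31104*log(6)/5.

-1244 + 31104*log(6)/5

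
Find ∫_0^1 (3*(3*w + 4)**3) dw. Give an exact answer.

2145/4

Let u = 3*w + 4, so du = 3 dw. When w = 0, u = 4; when w = 1, u = 7.
The integral becomes ∫ u**3 du from 4 to 7, with antiderivative u**4/4.
Back in w: F(w) = (3*w + 4)**4/4.
Then F(1) - F(0) = (2401/4) - (64) = 2145/4.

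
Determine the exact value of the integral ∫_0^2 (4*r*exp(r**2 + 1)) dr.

Let u = r**2 + 1, so du = 2*r dr. When r = 0, u = 1; when r = 2, u = 5.
The integral becomes 2·∫ exp(u) du from 1 to 5, with antiderivative 2*exp(u).
Back in r: F(r) = 2*exp(r**2 + 1).
Then F(2) - F(0) = (2*exp(5)) - (2*exp(1)) = -2*exp(1)*(1 - exp(4)).

-2*exp(1)*(1 - exp(4))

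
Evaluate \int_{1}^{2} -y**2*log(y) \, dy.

Integrate by parts once (u = ln y, dv = -y**2 dy).
An antiderivative is F(y) = -y**3*(3*log(y) - 1)/9.
Then F(2) - F(1) = (8/9 - 8*log(2)/3) - (1/9) = 7/9 - 8*log(2)/3.

7/9 - 8*log(2)/3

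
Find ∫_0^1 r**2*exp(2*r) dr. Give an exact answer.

-1/4 + exp(2)/4

Integrate by parts twice (u = r^2, dv = exp(2*r) dr).
An antiderivative is F(r) = (2*r**2 - 2*r + 1)*exp(2*r)/4.
Then F(1) - F(0) = (exp(2)/4) - (1/4) = -1/4 + exp(2)/4.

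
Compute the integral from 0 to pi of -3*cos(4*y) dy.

0

An antiderivative is F(y) = -3*sin(4*y)/4.
Then F(pi) - F(0) = (0) - (0) = 0.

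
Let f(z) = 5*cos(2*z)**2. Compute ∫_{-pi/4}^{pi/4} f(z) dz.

5*pi/4

Use the identity cos^2(2*z) = (1 + cos(4*z))/2.
An antiderivative is F(z) = 5*z/2 + 5*sin(4*z)/8.
Then F(pi/4) - F(-pi/4) = (5*pi/8) - (-5*pi/8) = 5*pi/4.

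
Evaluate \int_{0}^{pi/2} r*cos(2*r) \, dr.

Integrate by parts once (u = r, dv = cos(2*r) dr).
An antiderivative is F(r) = r*sin(2*r)/2 + cos(2*r)/4.
Then F(pi/2) - F(0) = (-1/4) - (1/4) = -1/2.

-1/2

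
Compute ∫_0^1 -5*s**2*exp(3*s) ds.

10/27 - 25*exp(3)/27

Integrate by parts twice (u = s^2, dv = -5*exp(3*s) ds).
An antiderivative is F(s) = (-45*s**2 + 30*s - 10)*exp(3*s)/27.
Then F(1) - F(0) = (-25*exp(3)/27) - (-10/27) = 10/27 - 25*exp(3)/27.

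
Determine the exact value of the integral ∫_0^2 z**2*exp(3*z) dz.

-2/27 + 26*exp(6)/27

Integrate by parts twice (u = z^2, dv = exp(3*z) dz).
An antiderivative is F(z) = (9*z**2 - 6*z + 2)*exp(3*z)/27.
Then F(2) - F(0) = (26*exp(6)/27) - (2/27) = -2/27 + 26*exp(6)/27.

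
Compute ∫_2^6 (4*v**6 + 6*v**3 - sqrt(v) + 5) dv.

-4*sqrt(6) + 4*sqrt(2)/3 + 1132812/7

By the power rule, an antiderivative is F(v) = 4*v**7/7 + 3*v**4/2 - 2*v**(3/2)/3 + 5*v.
Then F(6) - F(2) = (1133562/7 - 4*sqrt(6)) - (750/7 - 4*sqrt(2)/3) = -4*sqrt(6) + 4*sqrt(2)/3 + 1132812/7.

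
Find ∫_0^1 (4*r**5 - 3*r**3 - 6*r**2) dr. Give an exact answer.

-25/12

By the power rule, an antiderivative is F(r) = 2*r**6/3 - 3*r**4/4 - 2*r**3.
Then F(1) - F(0) = (-25/12) - (0) = -25/12.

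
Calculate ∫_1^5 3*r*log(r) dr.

-18 + 75*log(5)/2

Integrate by parts once (u = ln r, dv = 3*r dr).
An antiderivative is F(r) = 3*r**2*(2*log(r) - 1)/4.
Then F(5) - F(1) = (-75/4 + 75*log(5)/2) - (-3/4) = -18 + 75*log(5)/2.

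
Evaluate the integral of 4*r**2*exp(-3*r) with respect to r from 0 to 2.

8/27 - 200*exp(-6)/27

Integrate by parts twice (u = r^2, dv = 4*exp(-3*r) dr).
An antiderivative is F(r) = (-36*r**2 - 24*r - 8)*exp(-3*r)/27.
Then F(2) - F(0) = (-200*exp(-6)/27) - (-8/27) = 8/27 - 200*exp(-6)/27.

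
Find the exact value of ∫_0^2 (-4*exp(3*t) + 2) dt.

16/3 - 4*exp(6)/3

An antiderivative is F(t) = -4*exp(3*t)/3 + 2*t.
Then F(2) - F(0) = (4 - 4*exp(6)/3) - (-4/3) = 16/3 - 4*exp(6)/3.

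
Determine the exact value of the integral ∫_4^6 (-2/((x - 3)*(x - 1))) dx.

log(5/9)

Factor the denominator: x**2 - 4*x + 3 = (x - 1)(x - 3).
Partial fractions: -2/((x - 3)*(x - 1)) = 1/(x - 1) - 1/(x - 3).
An antiderivative is F(x) = -log(x - 3) + log(x - 1).
Then F(6) - F(4) = (log(5/3)) - (log(3)) = log(5/9).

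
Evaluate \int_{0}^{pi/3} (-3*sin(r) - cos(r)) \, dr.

-3/2 - sqrt(3)/2

An antiderivative is F(r) = -sin(r) + 3*cos(r).
Then F(pi/3) - F(0) = (3/2 - sqrt(3)/2) - (3) = -3/2 - sqrt(3)/2.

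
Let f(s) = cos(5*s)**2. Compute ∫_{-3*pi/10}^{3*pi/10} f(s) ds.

Use the identity cos^2(5*s) = (1 + cos(10*s))/2.
An antiderivative is F(s) = s/2 + sin(10*s)/20.
Then F(3*pi/10) - F(-3*pi/10) = (3*pi/20) - (-3*pi/20) = 3*pi/10.

3*pi/10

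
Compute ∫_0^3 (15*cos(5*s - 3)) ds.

Let u = 5*s - 3, so du = 5 ds. When s = 0, u = -3; when s = 3, u = 12.
The integral becomes 3·∫ cos(u) du from -3 to 12, with antiderivative 3*sin(u).
Back in s: F(s) = 3*sin(5*s - 3).
Then F(3) - F(0) = (3*sin(12)) - (-3*sin(3)) = 3*sin(12) + 3*sin(3).

3*sin(12) + 3*sin(3)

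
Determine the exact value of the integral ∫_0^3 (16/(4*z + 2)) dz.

Let u = 4*z + 2, so du = 4 dz. When z = 0, u = 2; when z = 3, u = 14.
The integral becomes 4·∫ 1/u du from 2 to 14, with antiderivative 4*log(u).
Back in z: F(z) = 4*log(4*z + 2).
Then F(3) - F(0) = (4*log(2) + 4*log(7)) - (log(16)) = 4*log(7).

4*log(7)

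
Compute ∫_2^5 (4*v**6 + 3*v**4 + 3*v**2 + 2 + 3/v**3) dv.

65168361/1400

By the power rule, an antiderivative is F(v) = 4*v**7/7 + 3*v**5/5 + v**3 + 2*v - 3/(2*v**2).
Then F(5) - F(2) = (16328479/350) - (29111/280) = 65168361/1400.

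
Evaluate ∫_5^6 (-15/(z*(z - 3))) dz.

Factor the denominator: z**2 - 3*z = z(z - 3).
Partial fractions: -15/(z*(z - 3)) = 5/z - 5/(z - 3).
An antiderivative is F(z) = 5*log(z) - 5*log(z - 3).
Then F(6) - F(5) = (log(32)) - (-5*log(2) + 5*log(5)) = -5*log(5) + 10*log(2).

-5*log(5) + 10*log(2)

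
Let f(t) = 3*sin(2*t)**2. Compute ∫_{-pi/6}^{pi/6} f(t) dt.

Use the identity sin^2(2*t) = (1 - cos(4*t))/2.
An antiderivative is F(t) = 3*t/2 - 3*sin(4*t)/8.
Then F(pi/6) - F(-pi/6) = (-3*sqrt(3)/16 + pi/4) - (-pi/4 + 3*sqrt(3)/16) = -3*sqrt(3)/8 + pi/2.

-3*sqrt(3)/8 + pi/2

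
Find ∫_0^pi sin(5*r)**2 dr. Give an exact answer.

Use the identity sin^2(5*r) = (1 - cos(10*r))/2.
An antiderivative is F(r) = r/2 - sin(10*r)/20.
Then F(pi) - F(0) = (pi/2) - (0) = pi/2.

pi/2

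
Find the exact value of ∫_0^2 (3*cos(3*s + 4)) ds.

sin(10) - sin(4)

Let u = 3*s + 4, so du = 3 ds. When s = 0, u = 4; when s = 2, u = 10.
The integral becomes ∫ cos(u) du from 4 to 10, with antiderivative sin(u).
Back in s: F(s) = sin(3*s + 4).
Then F(2) - F(0) = (sin(10)) - (sin(4)) = sin(10) - sin(4).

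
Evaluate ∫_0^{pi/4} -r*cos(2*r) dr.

1/4 - pi/8

Integrate by parts once (u = r, dv = -cos(2*r) dr).
An antiderivative is F(r) = -r*sin(2*r)/2 - cos(2*r)/4.
Then F(pi/4) - F(0) = (-pi/8) - (-1/4) = 1/4 - pi/8.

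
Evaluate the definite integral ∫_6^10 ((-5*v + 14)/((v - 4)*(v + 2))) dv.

Factor the denominator: v**2 - 2*v - 8 = (v + 2)(v - 4).
Partial fractions: (-5*v + 14)/((v - 4)*(v + 2)) = -4/(v + 2) - 1/(v - 4).
An antiderivative is F(v) = -log(v - 4) - 4*log(v + 2).
Then F(10) - F(6) = (-9*log(2) - 5*log(3)) - (-13*log(2)) = -5*log(3) + 4*log(2).

-5*log(3) + 4*log(2)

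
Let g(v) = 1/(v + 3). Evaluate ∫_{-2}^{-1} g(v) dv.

log(2)

An antiderivative is F(v) = log(v + 3).
Then F(-1) - F(-2) = (log(2)) - (0) = log(2).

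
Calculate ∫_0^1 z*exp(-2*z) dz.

(-3 + exp(2))*exp(-2)/4

Integrate by parts once (u = z, dv = exp(-2*z) dz).
An antiderivative is F(z) = (-2*z - 1)*exp(-2*z)/4.
Then F(1) - F(0) = (-3*exp(-2)/4) - (-1/4) = (-3 + exp(2))*exp(-2)/4.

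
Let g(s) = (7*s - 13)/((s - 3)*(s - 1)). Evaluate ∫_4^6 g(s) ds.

Factor the denominator: s**2 - 4*s + 3 = (s - 1)(s - 3).
Partial fractions: (7*s - 13)/((s - 3)*(s - 1)) = 3/(s - 1) + 4/(s - 3).
An antiderivative is F(s) = 4*log(s - 3) + 3*log(s - 1).
Then F(6) - F(4) = (4*log(3) + 3*log(5)) - (log(27)) = log(3) + 3*log(5).

log(3) + 3*log(5)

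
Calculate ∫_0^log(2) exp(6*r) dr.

Let u = exp(r), so du = exp(r) dr. When r = 0, u = 1; when r = log(2), u = 2.
The integral becomes ∫ u**5 du from 1 to 2, with antiderivative u**6/6.
Back in r: F(r) = exp(6*r)/6.
Then F(log(2)) - F(0) = (32/3) - (1/6) = 21/2.

21/2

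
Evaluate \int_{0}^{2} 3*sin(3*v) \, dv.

1 - cos(6)

Let u = 3*v, so du = 3 dv. When v = 0, u = 0; when v = 2, u = 6.
The integral becomes ∫ sin(u) du from 0 to 6, with antiderivative -cos(u).
Back in v: F(v) = -cos(3*v).
Then F(2) - F(0) = (-cos(6)) - (-1) = 1 - cos(6).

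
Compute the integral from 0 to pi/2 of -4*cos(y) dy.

-4

An antiderivative is F(y) = -4*sin(y).
Then F(pi/2) - F(0) = (-4) - (0) = -4.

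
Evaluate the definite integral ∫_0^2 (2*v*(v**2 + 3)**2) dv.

Let u = v**2 + 3, so du = 2*v dv. When v = 0, u = 3; when v = 2, u = 7.
The integral becomes ∫ u**2 du from 3 to 7, with antiderivative u**3/3.
Back in v: F(v) = (v**2 + 3)**3/3.
Then F(2) - F(0) = (343/3) - (9) = 316/3.

316/3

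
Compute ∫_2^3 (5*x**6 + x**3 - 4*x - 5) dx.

By the power rule, an antiderivative is F(x) = 5*x**7/7 + x**4/4 - 2*x**2 - 5*x.
Then F(3) - F(2) = (43383/28) - (542/7) = 41215/28.

41215/28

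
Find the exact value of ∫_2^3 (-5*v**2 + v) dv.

-175/6

By the power rule, an antiderivative is F(v) = -5*v**3/3 + v**2/2.
Then F(3) - F(2) = (-81/2) - (-34/3) = -175/6.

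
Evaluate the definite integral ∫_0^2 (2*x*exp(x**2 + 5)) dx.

Let u = x**2 + 5, so du = 2*x dx. When x = 0, u = 5; when x = 2, u = 9.
The integral becomes ∫ exp(u) du from 5 to 9, with antiderivative exp(u).
Back in x: F(x) = exp(x**2 + 5).
Then F(2) - F(0) = (exp(9)) - (exp(5)) = -exp(5) + exp(9).

-exp(5) + exp(9)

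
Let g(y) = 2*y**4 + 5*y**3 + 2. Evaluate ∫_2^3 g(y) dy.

By the power rule, an antiderivative is F(y) = 2*y**5/5 + 5*y**4/4 + 2*y.
Then F(3) - F(2) = (4089/20) - (184/5) = 3353/20.

3353/20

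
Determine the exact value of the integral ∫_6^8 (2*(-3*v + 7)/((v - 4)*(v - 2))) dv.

Factor the denominator: v**2 - 6*v + 8 = (v - 2)(v - 4).
Partial fractions: 2*(-3*v + 7)/((v - 4)*(v - 2)) = -1/(v - 2) - 5/(v - 4).
An antiderivative is F(v) = -5*log(v - 4) - log(v - 2).
Then F(8) - F(6) = (-11*log(2) - log(3)) - (-7*log(2)) = -log(48).

-log(48)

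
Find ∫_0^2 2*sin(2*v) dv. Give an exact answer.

1 - cos(4)

Let u = 2*v, so du = 2 dv. When v = 0, u = 0; when v = 2, u = 4.
The integral becomes ∫ sin(u) du from 0 to 4, with antiderivative -cos(u).
Back in v: F(v) = -cos(2*v).
Then F(2) - F(0) = (-cos(4)) - (-1) = 1 - cos(4).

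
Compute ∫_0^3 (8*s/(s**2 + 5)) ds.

Let u = s**2 + 5, so du = 2*s ds. When s = 0, u = 5; when s = 3, u = 14.
The integral becomes 4·∫ 1/u du from 5 to 14, with antiderivative 4*log(u).
Back in s: F(s) = 4*log(s**2 + 5).
Then F(3) - F(0) = (4*log(2) + 4*log(7)) - (4*log(5)) = -4*log(5) + 4*log(2) + 4*log(7).

-4*log(5) + 4*log(2) + 4*log(7)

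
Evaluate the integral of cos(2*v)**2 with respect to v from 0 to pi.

Use the identity cos^2(2*v) = (1 + cos(4*v))/2.
An antiderivative is F(v) = v/2 + sin(4*v)/8.
Then F(pi) - F(0) = (pi/2) - (0) = pi/2.

pi/2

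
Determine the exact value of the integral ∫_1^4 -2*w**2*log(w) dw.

14 - 256*log(2)/3

Integrate by parts once (u = ln w, dv = -2*w**2 dw).
An antiderivative is F(w) = -2*w**3*(3*log(w) - 1)/9.
Then F(4) - F(1) = (128/9 - 256*log(2)/3) - (2/9) = 14 - 256*log(2)/3.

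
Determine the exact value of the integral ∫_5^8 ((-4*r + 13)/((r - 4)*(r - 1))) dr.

Factor the denominator: r**2 - 5*r + 4 = (r - 1)(r - 4).
Partial fractions: (-4*r + 13)/((r - 4)*(r - 1)) = -3/(r - 1) - 1/(r - 4).
An antiderivative is F(r) = -log(r - 4) - 3*log(r - 1).
Then F(8) - F(5) = (-3*log(7) - 2*log(2)) - (-log(64)) = -3*log(7) + 4*log(2).

-3*log(7) + 4*log(2)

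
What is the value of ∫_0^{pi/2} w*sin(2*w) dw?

Integrate by parts once (u = w, dv = sin(2*w) dw).
An antiderivative is F(w) = -w*cos(2*w)/2 + sin(2*w)/4.
Then F(pi/2) - F(0) = (pi/4) - (0) = pi/4.

pi/4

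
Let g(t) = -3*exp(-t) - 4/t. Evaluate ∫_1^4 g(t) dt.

An antiderivative is F(t) = -4*log(t) + 3*exp(-t).
Then F(4) - F(1) = (-8*log(2) + 3*exp(-4)) - (3*exp(-1)) = -8*log(2) - 3*exp(-1) + 3*exp(-4).

-8*log(2) - 3*exp(-1) + 3*exp(-4)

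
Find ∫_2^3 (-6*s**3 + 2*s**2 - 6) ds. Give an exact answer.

-545/6

By the power rule, an antiderivative is F(s) = -3*s**4/2 + 2*s**3/3 - 6*s.
Then F(3) - F(2) = (-243/2) - (-92/3) = -545/6.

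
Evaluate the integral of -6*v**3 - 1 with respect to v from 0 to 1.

-5/2

By the power rule, an antiderivative is F(v) = -3*v**4/2 - v.
Then F(1) - F(0) = (-5/2) - (0) = -5/2.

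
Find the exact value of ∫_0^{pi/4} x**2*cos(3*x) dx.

Integrate by parts twice (u = x^2, dv = cos(3*x) dx).
An antiderivative is F(x) = x**2*sin(3*x)/3 + 2*x*cos(3*x)/9 - 2*sin(3*x)/27.
Then F(pi/4) - F(0) = (sqrt(2)*(-24*pi - 32 + 9*pi**2)/864) - (0) = sqrt(2)*(-24*pi - 32 + 9*pi**2)/864.

sqrt(2)*(-24*pi - 32 + 9*pi**2)/864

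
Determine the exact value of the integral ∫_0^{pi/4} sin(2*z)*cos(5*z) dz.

-5*sqrt(2)/42 - 2/21

Use the identity sin(2*z)cos(5*z) = [sin(7*z) + sin(-3*z)]/2.
An antiderivative is F(z) = cos(3*z)/6 - cos(7*z)/14.
Then F(pi/4) - F(0) = (-5*sqrt(2)/42) - (2/21) = -5*sqrt(2)/42 - 2/21.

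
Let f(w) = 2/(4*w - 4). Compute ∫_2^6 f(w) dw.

An antiderivative is F(w) = log(4*w - 4)/2.
Then F(6) - F(2) = (log(20)/2) - (log(2)) = log(5)/2.

log(5)/2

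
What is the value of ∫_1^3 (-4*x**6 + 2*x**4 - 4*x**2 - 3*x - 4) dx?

-126736/105

By the power rule, an antiderivative is F(x) = -4*x**7/7 + 2*x**5/5 - 4*x**3/3 - 3*x**2/2 - 4*x.
Then F(3) - F(1) = (-84981/70) - (-1471/210) = -126736/105.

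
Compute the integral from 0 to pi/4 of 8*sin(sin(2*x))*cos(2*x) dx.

4 - 4*cos(1)

Let u = sin(2*x), so du = 2*cos(2*x) dx. When x = 0, u = 0; when x = pi/4, u = 1.
The integral becomes 4·∫ sin(u) du from 0 to 1, with antiderivative -4*cos(u).
Back in x: F(x) = -4*cos(sin(2*x)).
Then F(pi/4) - F(0) = (-4*cos(1)) - (-4) = 4 - 4*cos(1).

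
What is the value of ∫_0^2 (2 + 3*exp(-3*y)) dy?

An antiderivative is F(y) = 2*y - exp(-3*y).
Then F(2) - F(0) = (4 - exp(-6)) - (-1) = 5 - exp(-6).

5 - exp(-6)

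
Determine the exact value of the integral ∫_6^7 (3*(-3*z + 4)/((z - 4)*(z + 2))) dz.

-14*log(3) + 19*log(2)

Factor the denominator: z**2 - 2*z - 8 = (z + 2)(z - 4).
Partial fractions: 3*(-3*z + 4)/((z - 4)*(z + 2)) = -5/(z + 2) - 4/(z - 4).
An antiderivative is F(z) = -4*log(z - 4) - 5*log(z + 2).
Then F(7) - F(6) = (-14*log(3)) - (-19*log(2)) = -14*log(3) + 19*log(2).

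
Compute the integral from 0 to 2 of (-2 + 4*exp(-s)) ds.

-4*exp(-2)

An antiderivative is F(s) = -2*s - 4*exp(-s).
Then F(2) - F(0) = (-4 - 4*exp(-2)) - (-4) = -4*exp(-2).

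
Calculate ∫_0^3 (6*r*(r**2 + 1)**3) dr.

Let u = r**2 + 1, so du = 2*r dr. When r = 0, u = 1; when r = 3, u = 10.
The integral becomes 3·∫ u**3 du from 1 to 10, with antiderivative 3*u**4/4.
Back in r: F(r) = 3*(r**2 + 1)**4/4.
Then F(3) - F(0) = (7500) - (3/4) = 29997/4.

29997/4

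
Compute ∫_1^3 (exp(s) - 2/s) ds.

An antiderivative is F(s) = exp(s) - 2*log(s).
Then F(3) - F(1) = (-log(9) + exp(3)) - (exp(1)) = -exp(1) - log(9) + exp(3).

-exp(1) - log(9) + exp(3)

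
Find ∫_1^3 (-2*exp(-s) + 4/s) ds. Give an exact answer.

-2*exp(-1) + 2*exp(-3) + 4*log(3)

An antiderivative is F(s) = 4*log(s) + 2*exp(-s).
Then F(3) - F(1) = (2*exp(-3) + 4*log(3)) - (2*exp(-1)) = -2*exp(-1) + 2*exp(-3) + 4*log(3).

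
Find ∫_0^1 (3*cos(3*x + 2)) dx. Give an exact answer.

Let u = 3*x + 2, so du = 3 dx. When x = 0, u = 2; when x = 1, u = 5.
The integral becomes ∫ cos(u) du from 2 to 5, with antiderivative sin(u).
Back in x: F(x) = sin(3*x + 2).
Then F(1) - F(0) = (sin(5)) - (sin(2)) = sin(5) - sin(2).

sin(5) - sin(2)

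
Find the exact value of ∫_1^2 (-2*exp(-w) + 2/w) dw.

An antiderivative is F(w) = 2*log(w) + 2*exp(-w).
Then F(2) - F(1) = (2*exp(-2) + 2*log(2)) - (2*exp(-1)) = -2*exp(-1) + 2*exp(-2) + 2*log(2).

-2*exp(-1) + 2*exp(-2) + 2*log(2)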